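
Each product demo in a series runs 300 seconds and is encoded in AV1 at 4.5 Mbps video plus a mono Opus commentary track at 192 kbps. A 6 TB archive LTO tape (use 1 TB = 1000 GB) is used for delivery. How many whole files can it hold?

34100

Audio: 192 kbps = 0.192 Mbps.
Total bitrate: 4.692 Mbps.
Per item: 4.692 Mbps × 300 s = 1,408 Mb = 175.9 MB.
Capacity: 6 TB = 48,000,000 Mb; 34100.60 items → 34100 complete.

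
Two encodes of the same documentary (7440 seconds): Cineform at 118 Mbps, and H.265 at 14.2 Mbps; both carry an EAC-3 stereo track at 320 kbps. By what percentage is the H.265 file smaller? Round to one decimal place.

Audio: 320 kbps = 0.320 Mbps.
Cineform: 118.320 Mbps × 7440 s = 880300.8 Mb = 110.038 GB.
H.265: 14.520 Mbps × 7440 s = 108028.8 Mb = 13.504 GB.
Reduction: (1 − 13.504/110.038) × 100 = 87.73%.

87.7%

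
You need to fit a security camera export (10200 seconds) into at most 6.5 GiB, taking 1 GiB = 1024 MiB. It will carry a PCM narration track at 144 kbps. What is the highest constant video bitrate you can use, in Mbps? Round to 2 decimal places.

Budget: 6.5 GiB = 55834.6 Mb.
Total bitrate budget: 55834.6 Mb / 10200 s = 5.474 Mbps.
Audio: 144 kbps = 0.144 Mbps.
Video: 5.474 − 0.144 = 5.330 Mbps.

5.33 Mbps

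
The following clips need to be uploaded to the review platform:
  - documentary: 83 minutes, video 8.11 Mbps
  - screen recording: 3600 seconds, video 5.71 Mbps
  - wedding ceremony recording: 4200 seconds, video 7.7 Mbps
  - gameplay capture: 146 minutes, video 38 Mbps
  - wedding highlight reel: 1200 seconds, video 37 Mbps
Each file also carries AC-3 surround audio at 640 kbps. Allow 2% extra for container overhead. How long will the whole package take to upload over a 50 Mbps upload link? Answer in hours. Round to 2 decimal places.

2.75 hours

Audio: 640 kbps = 0.640 Mbps.
documentary: 8.750 Mbps × 4980 s × 1.02 = 44446.5 Mb
screen recording: 6.350 Mbps × 3600 s × 1.02 = 23317.2 Mb
wedding ceremony recording: 8.340 Mbps × 4200 s × 1.02 = 35728.6 Mb
gameplay capture: 38.640 Mbps × 8760 s × 1.02 = 345256.1 Mb
wedding highlight reel: 37.640 Mbps × 1200 s × 1.02 = 46071.4 Mb
Total: 494819.7 Mb = 61852.5 MB.
At 50 Mbps: 494819.7 / 50 = 9896 s ≈ 2.75 hours.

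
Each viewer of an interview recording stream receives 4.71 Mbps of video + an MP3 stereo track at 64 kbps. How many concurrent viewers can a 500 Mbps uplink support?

104

Audio: 64 kbps = 0.064 Mbps.
Per-viewer media rate: 4.774 Mbps.
500 Mbps = 500.0 Mbps; 500.0 / 4.774 = 104.73 → 104 viewers.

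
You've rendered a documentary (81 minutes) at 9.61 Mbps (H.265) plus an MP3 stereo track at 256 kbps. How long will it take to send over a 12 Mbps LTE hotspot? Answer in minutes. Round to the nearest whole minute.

81 min = 4860 s
Audio: 256 kbps = 0.256 Mbps.
Total bitrate: 9.866 Mbps.
File: 9.866 Mbps × 4860 s = 47948.8 Mb.
At 12 Mbps: 47948.8 / 12 = 3995.7 s ≈ 66.6 minutes.

67 minutes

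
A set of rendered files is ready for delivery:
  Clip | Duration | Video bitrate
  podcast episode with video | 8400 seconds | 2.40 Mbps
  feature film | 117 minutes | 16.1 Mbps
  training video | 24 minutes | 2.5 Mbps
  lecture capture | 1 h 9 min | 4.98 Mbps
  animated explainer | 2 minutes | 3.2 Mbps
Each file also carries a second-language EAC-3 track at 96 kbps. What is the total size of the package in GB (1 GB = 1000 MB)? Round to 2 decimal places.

Audio: 96 kbps = 0.096 Mbps.
podcast episode with video: 2.496 Mbps × 8400 s = 20966.4 Mb
feature film: 16.196 Mbps × 7020 s = 113695.9 Mb
training video: 2.596 Mbps × 1440 s = 3738.2 Mb
lecture capture: 5.076 Mbps × 4140 s = 21014.6 Mb
animated explainer: 3.296 Mbps × 120 s = 395.5 Mb
Total: 159810.7 Mb = 19976.3 MB.
= 19.98 GB.

19.98 GB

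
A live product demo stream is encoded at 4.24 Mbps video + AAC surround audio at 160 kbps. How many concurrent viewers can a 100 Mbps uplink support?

Audio: 160 kbps = 0.160 Mbps.
Per-viewer media rate: 4.400 Mbps.
100 Mbps = 100.0 Mbps; 100.0 / 4.400 = 22.73 → 22 viewers.

22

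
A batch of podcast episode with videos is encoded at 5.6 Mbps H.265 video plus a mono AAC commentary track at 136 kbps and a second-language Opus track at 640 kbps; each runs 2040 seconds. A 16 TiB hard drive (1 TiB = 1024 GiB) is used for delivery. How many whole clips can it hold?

10820

Audio total: 136 + 640 = 776 kbps = 0.776 Mbps.
Total bitrate: 6.376 Mbps.
Per item: 6.376 Mbps × 2040 s = 13,007 Mb = 1,626 MB.
Capacity: 16 TiB = 140,737,488 Mb; 10820.10 items → 10820 complete.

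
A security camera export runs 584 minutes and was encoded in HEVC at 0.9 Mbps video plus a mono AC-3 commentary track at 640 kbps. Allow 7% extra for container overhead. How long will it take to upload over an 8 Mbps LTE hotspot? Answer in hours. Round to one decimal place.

2.0 hours

584 min = 35040 s
Audio: 640 kbps = 0.640 Mbps.
Total bitrate: 1.540 Mbps.
File: 1.540 Mbps × 35040 s = 53961.6 Mb.
With 7% container overhead: ×1.07. → 57738.9 Mb.
At 8 Mbps: 57738.9 / 8 = 7217.4 s ≈ 2 hours.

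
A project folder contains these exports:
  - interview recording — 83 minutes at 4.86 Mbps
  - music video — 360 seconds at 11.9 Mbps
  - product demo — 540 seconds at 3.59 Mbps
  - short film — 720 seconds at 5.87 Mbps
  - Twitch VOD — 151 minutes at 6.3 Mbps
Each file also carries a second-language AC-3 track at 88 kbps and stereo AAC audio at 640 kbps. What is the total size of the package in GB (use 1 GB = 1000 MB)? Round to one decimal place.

12.9 GB

Audio total: 88 + 640 = 728 kbps = 0.728 Mbps.
interview recording: 5.588 Mbps × 4980 s = 27828.2 Mb
music video: 12.628 Mbps × 360 s = 4546.1 Mb
product demo: 4.318 Mbps × 540 s = 2331.7 Mb
short film: 6.598 Mbps × 720 s = 4750.6 Mb
Twitch VOD: 7.028 Mbps × 9060 s = 63673.7 Mb
Total: 103130.3 Mb = 12891.3 MB.
= 12.89 GB.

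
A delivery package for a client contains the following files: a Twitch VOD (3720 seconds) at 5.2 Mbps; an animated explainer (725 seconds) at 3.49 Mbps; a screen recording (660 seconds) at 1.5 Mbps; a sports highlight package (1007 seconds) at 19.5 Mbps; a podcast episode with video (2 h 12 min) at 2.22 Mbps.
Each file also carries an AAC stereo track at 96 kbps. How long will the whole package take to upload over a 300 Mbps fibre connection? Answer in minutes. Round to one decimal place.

Audio: 96 kbps = 0.096 Mbps.
Twitch VOD: 5.296 Mbps × 3720 s = 19701.1 Mb
animated explainer: 3.586 Mbps × 725 s = 2599.8 Mb
screen recording: 1.596 Mbps × 660 s = 1053.4 Mb
sports highlight package: 19.596 Mbps × 1007 s = 19733.2 Mb
podcast episode with video: 2.316 Mbps × 7920 s = 18342.7 Mb
Total: 61430.2 Mb = 7678.8 MB.
At 300 Mbps: 61430.2 / 300 = 205 s ≈ 3.41 minutes.

3.4 minutes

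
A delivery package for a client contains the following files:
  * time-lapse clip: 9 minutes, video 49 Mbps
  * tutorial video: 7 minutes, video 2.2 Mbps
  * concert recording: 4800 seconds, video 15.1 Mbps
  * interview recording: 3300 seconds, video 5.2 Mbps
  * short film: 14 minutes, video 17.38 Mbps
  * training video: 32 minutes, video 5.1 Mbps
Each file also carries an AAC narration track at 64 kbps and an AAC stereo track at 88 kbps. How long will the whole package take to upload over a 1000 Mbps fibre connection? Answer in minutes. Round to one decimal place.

2.4 minutes

Audio total: 64 + 88 = 152 kbps = 0.152 Mbps.
time-lapse clip: 49.152 Mbps × 540 s = 26542.1 Mb
tutorial video: 2.352 Mbps × 420 s = 987.8 Mb
concert recording: 15.252 Mbps × 4800 s = 73209.6 Mb
interview recording: 5.352 Mbps × 3300 s = 17661.6 Mb
short film: 17.532 Mbps × 840 s = 14726.9 Mb
training video: 5.252 Mbps × 1920 s = 10083.8 Mb
Total: 143211.8 Mb = 17901.5 MB.
At 1000 Mbps: 143211.8 / 1000 = 143 s ≈ 2.39 minutes.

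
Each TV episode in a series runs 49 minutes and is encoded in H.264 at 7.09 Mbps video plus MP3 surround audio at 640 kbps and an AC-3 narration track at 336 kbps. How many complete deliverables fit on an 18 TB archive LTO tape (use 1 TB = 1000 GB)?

6072

49 min = 2940 s
Audio total: 640 + 336 = 976 kbps = 0.976 Mbps.
Total bitrate: 8.066 Mbps.
Per item: 8.066 Mbps × 2940 s = 23,714 Mb = 2,964 MB.
Capacity: 18 TB = 144,000,000 Mb; 6072.35 items → 6072 complete.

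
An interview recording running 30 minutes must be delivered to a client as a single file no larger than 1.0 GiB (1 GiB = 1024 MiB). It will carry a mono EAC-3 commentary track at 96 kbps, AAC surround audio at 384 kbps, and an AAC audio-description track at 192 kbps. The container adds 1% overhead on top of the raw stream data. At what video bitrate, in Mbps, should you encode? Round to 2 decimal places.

Budget: 1.0 GiB = 8589.9 Mb.
Stream payload after overhead: 8589.9 / 1.01 = 8504.9 Mb.
30 min = 1800 s
Total bitrate budget: 8504.9 Mb / 1800 s = 4.725 Mbps.
Audio total: 96 + 384 + 192 = 672 kbps = 0.672 Mbps.
Video: 4.725 − 0.672 = 4.053 Mbps.

4.05 Mbps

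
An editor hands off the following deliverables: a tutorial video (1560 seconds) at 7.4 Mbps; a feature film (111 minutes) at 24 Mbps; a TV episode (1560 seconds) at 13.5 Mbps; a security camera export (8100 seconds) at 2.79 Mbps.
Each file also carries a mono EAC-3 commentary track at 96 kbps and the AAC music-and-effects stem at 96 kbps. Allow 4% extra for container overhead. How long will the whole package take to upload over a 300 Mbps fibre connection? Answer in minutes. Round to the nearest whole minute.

Audio total: 96 + 96 = 192 kbps = 0.192 Mbps.
tutorial video: 7.592 Mbps × 1560 s × 1.04 = 12317.3 Mb
feature film: 24.192 Mbps × 6660 s × 1.04 = 167563.5 Mb
TV episode: 13.692 Mbps × 1560 s × 1.04 = 22213.9 Mb
security camera export: 2.982 Mbps × 8100 s × 1.04 = 25120.4 Mb
Total: 227215.0 Mb = 28401.9 MB.
At 300 Mbps: 227215.0 / 300 = 757 s ≈ 12.6 minutes.

13 minutes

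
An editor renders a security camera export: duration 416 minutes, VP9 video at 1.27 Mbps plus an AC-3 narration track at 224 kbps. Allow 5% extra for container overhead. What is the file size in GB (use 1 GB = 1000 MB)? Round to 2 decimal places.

416 min = 24960 s
Audio: 224 kbps = 0.224 Mbps.
Total bitrate: 1.27 + 0.224 = 1.494 Mbps.
Stream data: 1.494 Mbps × 24960 s = 37290.2 Mb.
With 5% container overhead: ×1.05.
39,155 Mb ÷ 8 = 4,894 MB → 4.894 GB.

4.89 GB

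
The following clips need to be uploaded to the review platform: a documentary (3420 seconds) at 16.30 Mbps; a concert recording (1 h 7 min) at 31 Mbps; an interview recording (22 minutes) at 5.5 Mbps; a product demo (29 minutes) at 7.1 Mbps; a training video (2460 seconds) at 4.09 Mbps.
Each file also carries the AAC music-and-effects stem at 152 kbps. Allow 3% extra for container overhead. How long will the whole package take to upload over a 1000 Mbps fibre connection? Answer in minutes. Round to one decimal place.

3.6 minutes

Audio: 152 kbps = 0.152 Mbps.
documentary: 16.452 Mbps × 3420 s × 1.03 = 57953.8 Mb
concert recording: 31.152 Mbps × 4020 s × 1.03 = 128988.0 Mb
interview recording: 5.652 Mbps × 1320 s × 1.03 = 7684.5 Mb
product demo: 7.252 Mbps × 1740 s × 1.03 = 12997.0 Mb
training video: 4.242 Mbps × 2460 s × 1.03 = 10748.4 Mb
Total: 218371.7 Mb = 27296.5 MB.
At 1000 Mbps: 218371.7 / 1000 = 218 s ≈ 3.64 minutes.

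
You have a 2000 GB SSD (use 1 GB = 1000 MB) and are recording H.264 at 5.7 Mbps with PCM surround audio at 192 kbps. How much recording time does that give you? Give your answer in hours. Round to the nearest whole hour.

754 hours

Audio: 192 kbps = 0.192 Mbps.
Total bitrate: 5.7 + 0.192 = 5.892 Mbps.
Capacity: 2000 GB = 16,000,000 Mb.
Recording time: 16,000,000 / 5.892 = 2,715,547 s ≈ 754 hours.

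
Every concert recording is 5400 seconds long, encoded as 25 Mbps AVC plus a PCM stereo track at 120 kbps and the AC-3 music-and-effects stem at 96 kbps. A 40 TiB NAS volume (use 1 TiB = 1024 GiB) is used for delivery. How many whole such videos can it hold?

Audio total: 120 + 96 = 216 kbps = 0.216 Mbps.
Total bitrate: 25.216 Mbps.
Per item: 25.216 Mbps × 5400 s = 136,166 Mb = 17,021 MB.
Capacity: 40 TiB = 351,843,721 Mb; 2583.92 items → 2583 complete.

2583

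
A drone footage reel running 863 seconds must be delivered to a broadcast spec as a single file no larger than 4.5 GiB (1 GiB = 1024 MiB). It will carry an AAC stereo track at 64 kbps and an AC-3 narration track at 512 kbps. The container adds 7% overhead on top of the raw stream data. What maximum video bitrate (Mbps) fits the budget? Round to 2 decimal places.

Budget: 4.5 GiB = 38654.7 Mb.
Stream payload after overhead: 38654.7 / 1.07 = 36125.9 Mb.
Total bitrate budget: 36125.9 Mb / 863 s = 41.861 Mbps.
Audio total: 64 + 512 = 576 kbps = 0.576 Mbps.
Video: 41.861 − 0.576 = 41.285 Mbps.

41.28 Mbps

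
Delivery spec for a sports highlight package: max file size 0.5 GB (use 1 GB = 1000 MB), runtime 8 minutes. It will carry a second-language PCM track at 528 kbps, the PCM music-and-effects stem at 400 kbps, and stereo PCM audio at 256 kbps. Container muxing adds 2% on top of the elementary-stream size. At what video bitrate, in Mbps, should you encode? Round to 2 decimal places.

6.99 Mbps

Budget: 0.5 GB = 4000.0 Mb.
Stream payload after overhead: 4000.0 / 1.02 = 3921.6 Mb.
8 min = 480 s
Total bitrate budget: 3921.6 Mb / 480 s = 8.170 Mbps.
Audio total: 528 + 400 + 256 = 1184 kbps = 1.184 Mbps.
Video: 8.170 − 1.184 = 6.986 Mbps.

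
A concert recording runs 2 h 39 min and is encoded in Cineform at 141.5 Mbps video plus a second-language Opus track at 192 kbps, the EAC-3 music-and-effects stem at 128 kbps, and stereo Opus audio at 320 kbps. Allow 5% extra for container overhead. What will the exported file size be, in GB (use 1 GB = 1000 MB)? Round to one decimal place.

178.0 GB

2 h 39 min = 159 min = 9540 s
Audio total: 192 + 128 + 320 = 640 kbps = 0.640 Mbps.
Total bitrate: 141.5 + 0.640 = 142.140 Mbps.
Stream data: 142.140 Mbps × 9540 s = 1356015.6 Mb.
With 5% container overhead: ×1.05.
1,423,816 Mb ÷ 8 = 177,977 MB → 178.0 GB.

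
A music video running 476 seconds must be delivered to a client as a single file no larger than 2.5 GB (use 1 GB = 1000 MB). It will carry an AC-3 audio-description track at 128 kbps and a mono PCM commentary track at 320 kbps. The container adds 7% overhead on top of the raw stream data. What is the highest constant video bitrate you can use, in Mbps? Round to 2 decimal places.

38.82 Mbps

Budget: 2.5 GB = 20000.0 Mb.
Stream payload after overhead: 20000.0 / 1.07 = 18691.6 Mb.
Total bitrate budget: 18691.6 Mb / 476 s = 39.268 Mbps.
Audio total: 128 + 320 = 448 kbps = 0.448 Mbps.
Video: 39.268 − 0.448 = 38.820 Mbps.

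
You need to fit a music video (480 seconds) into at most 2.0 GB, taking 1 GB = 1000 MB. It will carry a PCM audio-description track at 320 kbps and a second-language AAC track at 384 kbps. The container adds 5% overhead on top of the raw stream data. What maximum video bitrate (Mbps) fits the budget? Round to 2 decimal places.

31.04 Mbps

Budget: 2.0 GB = 16000.0 Mb.
Stream payload after overhead: 16000.0 / 1.05 = 15238.1 Mb.
Total bitrate budget: 15238.1 Mb / 480 s = 31.746 Mbps.
Audio total: 320 + 384 = 704 kbps = 0.704 Mbps.
Video: 31.746 − 0.704 = 31.042 Mbps.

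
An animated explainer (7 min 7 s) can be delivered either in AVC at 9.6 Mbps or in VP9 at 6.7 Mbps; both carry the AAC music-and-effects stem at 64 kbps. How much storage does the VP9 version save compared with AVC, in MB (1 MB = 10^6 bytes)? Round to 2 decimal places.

7 min 7 s = 427 s
Audio: 64 kbps = 0.064 Mbps.
AVC: 9.664 Mbps × 427 s = 4126.5 Mb = 515.816 MB.
VP9: 6.764 Mbps × 427 s = 2888.2 Mb = 361.029 MB.
Saving: 515.816 − 361.029 = 154.787 MB.

154.79 MB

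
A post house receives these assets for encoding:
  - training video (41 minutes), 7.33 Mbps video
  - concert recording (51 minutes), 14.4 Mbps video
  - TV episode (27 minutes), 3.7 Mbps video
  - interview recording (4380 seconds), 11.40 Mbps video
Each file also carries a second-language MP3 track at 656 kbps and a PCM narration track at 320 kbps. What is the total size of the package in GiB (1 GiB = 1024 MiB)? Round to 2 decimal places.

Audio total: 656 + 320 = 976 kbps = 0.976 Mbps.
training video: 8.306 Mbps × 2460 s = 20432.8 Mb
concert recording: 15.376 Mbps × 3060 s = 47050.6 Mb
TV episode: 4.676 Mbps × 1620 s = 7575.1 Mb
interview recording: 12.376 Mbps × 4380 s = 54206.9 Mb
Total: 129265.3 Mb = 16158.2 MB.
= 15.05 GiB.

15.05 GiB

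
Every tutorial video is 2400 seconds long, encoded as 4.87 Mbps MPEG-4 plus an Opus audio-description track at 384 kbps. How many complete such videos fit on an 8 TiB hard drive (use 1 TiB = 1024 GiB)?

5580

Audio: 384 kbps = 0.384 Mbps.
Total bitrate: 5.254 Mbps.
Per item: 5.254 Mbps × 2400 s = 12,610 Mb = 1,576 MB.
Capacity: 8 TiB = 70,368,744 Mb; 5580.57 items → 5580 complete.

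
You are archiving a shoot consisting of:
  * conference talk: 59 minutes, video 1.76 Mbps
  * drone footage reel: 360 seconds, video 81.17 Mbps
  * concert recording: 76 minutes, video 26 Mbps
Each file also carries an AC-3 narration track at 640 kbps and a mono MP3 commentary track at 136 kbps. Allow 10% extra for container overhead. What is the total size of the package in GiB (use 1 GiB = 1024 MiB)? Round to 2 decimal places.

Audio total: 640 + 136 = 776 kbps = 0.776 Mbps.
conference talk: 2.536 Mbps × 3540 s × 1.10 = 9875.2 Mb
drone footage reel: 81.946 Mbps × 360 s × 1.10 = 32450.6 Mb
concert recording: 26.776 Mbps × 4560 s × 1.10 = 134308.4 Mb
Total: 176634.2 Mb = 22079.3 MB.
= 20.56 GiB.

20.56 GiB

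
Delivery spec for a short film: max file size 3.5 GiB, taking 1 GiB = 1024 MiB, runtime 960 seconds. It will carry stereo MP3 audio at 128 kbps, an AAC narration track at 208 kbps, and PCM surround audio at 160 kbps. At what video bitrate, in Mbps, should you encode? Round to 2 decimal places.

Budget: 3.5 GiB = 30064.8 Mb.
Total bitrate budget: 30064.8 Mb / 960 s = 31.317 Mbps.
Audio total: 128 + 208 + 160 = 496 kbps = 0.496 Mbps.
Video: 31.317 − 0.496 = 30.821 Mbps.

30.82 Mbps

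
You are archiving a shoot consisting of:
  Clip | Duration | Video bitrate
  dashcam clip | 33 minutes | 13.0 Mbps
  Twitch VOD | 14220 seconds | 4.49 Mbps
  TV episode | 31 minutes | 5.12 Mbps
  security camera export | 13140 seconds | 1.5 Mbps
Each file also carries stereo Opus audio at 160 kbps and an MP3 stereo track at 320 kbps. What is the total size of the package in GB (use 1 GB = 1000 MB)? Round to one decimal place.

16.7 GB

Audio total: 160 + 320 = 480 kbps = 0.480 Mbps.
dashcam clip: 13.480 Mbps × 1980 s = 26690.4 Mb
Twitch VOD: 4.970 Mbps × 14220 s = 70673.4 Mb
TV episode: 5.600 Mbps × 1860 s = 10416.0 Mb
security camera export: 1.980 Mbps × 13140 s = 26017.2 Mb
Total: 133797.0 Mb = 16724.6 MB.
= 16.72 GB.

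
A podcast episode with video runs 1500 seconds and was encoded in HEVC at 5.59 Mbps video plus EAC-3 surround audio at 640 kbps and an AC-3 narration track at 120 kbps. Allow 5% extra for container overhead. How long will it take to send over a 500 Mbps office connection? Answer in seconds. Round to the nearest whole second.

20 seconds

Audio total: 640 + 120 = 760 kbps = 0.760 Mbps.
Total bitrate: 6.350 Mbps.
File: 6.350 Mbps × 1500 s = 9525.0 Mb.
With 5% container overhead: ×1.05. → 10001.2 Mb.
At 500 Mbps: 10001.2 / 500 = 20.0 s ≈ 20 seconds.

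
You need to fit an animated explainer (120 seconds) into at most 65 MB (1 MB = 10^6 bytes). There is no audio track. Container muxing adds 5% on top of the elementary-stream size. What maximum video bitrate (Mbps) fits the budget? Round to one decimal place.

4.1 Mbps

Budget: 65 MB = 520.0 Mb.
Stream payload after overhead: 520.0 / 1.05 = 495.2 Mb.
Total bitrate budget: 495.2 Mb / 120 s = 4.127 Mbps.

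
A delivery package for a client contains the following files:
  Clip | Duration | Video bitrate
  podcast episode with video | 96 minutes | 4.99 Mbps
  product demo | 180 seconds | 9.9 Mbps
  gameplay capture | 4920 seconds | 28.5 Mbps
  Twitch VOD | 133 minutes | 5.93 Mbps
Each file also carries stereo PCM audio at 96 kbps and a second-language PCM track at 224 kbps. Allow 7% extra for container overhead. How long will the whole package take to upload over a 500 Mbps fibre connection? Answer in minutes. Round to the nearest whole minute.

8 minutes

Audio total: 96 + 224 = 320 kbps = 0.320 Mbps.
podcast episode with video: 5.310 Mbps × 5760 s × 1.07 = 32726.6 Mb
product demo: 10.220 Mbps × 180 s × 1.07 = 1968.4 Mb
gameplay capture: 28.820 Mbps × 4920 s × 1.07 = 151720.0 Mb
Twitch VOD: 6.250 Mbps × 7980 s × 1.07 = 53366.2 Mb
Total: 239781.2 Mb = 29972.7 MB.
At 500 Mbps: 239781.2 / 500 = 480 s ≈ 7.99 minutes.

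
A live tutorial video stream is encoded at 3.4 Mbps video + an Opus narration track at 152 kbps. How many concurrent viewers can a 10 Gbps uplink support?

2815

Audio: 152 kbps = 0.152 Mbps.
Per-viewer media rate: 3.552 Mbps.
10 Gbps = 10,000 Mbps; 10,000 / 3.552 = 2815.32 → 2815 viewers.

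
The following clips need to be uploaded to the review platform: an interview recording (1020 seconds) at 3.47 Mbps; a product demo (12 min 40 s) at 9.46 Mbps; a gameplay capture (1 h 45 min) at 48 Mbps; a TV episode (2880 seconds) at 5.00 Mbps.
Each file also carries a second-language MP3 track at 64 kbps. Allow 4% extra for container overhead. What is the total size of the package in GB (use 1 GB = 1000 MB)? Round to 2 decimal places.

42.67 GB

Audio: 64 kbps = 0.064 Mbps.
interview recording: 3.534 Mbps × 1020 s × 1.04 = 3748.9 Mb
product demo: 9.524 Mbps × 760 s × 1.04 = 7527.8 Mb
gameplay capture: 48.064 Mbps × 6300 s × 1.04 = 314915.3 Mb
TV episode: 5.064 Mbps × 2880 s × 1.04 = 15167.7 Mb
Total: 341359.7 Mb = 42670.0 MB.
= 42.67 GB.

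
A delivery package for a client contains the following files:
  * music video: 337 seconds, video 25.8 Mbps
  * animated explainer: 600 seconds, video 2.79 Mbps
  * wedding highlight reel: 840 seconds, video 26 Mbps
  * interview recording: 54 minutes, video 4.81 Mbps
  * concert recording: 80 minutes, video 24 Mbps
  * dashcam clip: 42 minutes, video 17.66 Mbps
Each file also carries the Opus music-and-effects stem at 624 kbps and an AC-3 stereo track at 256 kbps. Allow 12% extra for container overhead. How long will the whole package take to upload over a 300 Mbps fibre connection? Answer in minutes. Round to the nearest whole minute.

Audio total: 624 + 256 = 880 kbps = 0.880 Mbps.
music video: 26.680 Mbps × 337 s × 1.12 = 10070.1 Mb
animated explainer: 3.670 Mbps × 600 s × 1.12 = 2466.2 Mb
wedding highlight reel: 26.880 Mbps × 840 s × 1.12 = 25288.7 Mb
interview recording: 5.690 Mbps × 3240 s × 1.12 = 20647.9 Mb
concert recording: 24.880 Mbps × 4800 s × 1.12 = 133754.9 Mb
dashcam clip: 18.540 Mbps × 2520 s × 1.12 = 52327.3 Mb
Total: 244555.1 Mb = 30569.4 MB.
At 300 Mbps: 244555.1 / 300 = 815 s ≈ 13.6 minutes.

14 minutes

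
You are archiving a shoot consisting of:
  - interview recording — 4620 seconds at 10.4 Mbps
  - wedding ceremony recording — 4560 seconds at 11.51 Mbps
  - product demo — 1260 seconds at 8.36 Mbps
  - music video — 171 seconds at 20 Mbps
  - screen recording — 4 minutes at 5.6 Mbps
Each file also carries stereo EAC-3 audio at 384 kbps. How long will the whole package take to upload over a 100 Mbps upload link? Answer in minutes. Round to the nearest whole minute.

Audio: 384 kbps = 0.384 Mbps.
interview recording: 10.784 Mbps × 4620 s = 49822.1 Mb
wedding ceremony recording: 11.894 Mbps × 4560 s = 54236.6 Mb
product demo: 8.744 Mbps × 1260 s = 11017.4 Mb
music video: 20.384 Mbps × 171 s = 3485.7 Mb
screen recording: 5.984 Mbps × 240 s = 1436.2 Mb
Total: 119998.0 Mb = 14999.7 MB.
At 100 Mbps: 119998.0 / 100 = 1200 s ≈ 20 minutes.

20 minutes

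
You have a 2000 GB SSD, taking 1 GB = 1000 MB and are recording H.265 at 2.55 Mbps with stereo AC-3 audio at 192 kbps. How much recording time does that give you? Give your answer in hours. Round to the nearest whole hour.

Audio: 192 kbps = 0.192 Mbps.
Total bitrate: 2.55 + 0.192 = 2.742 Mbps.
Capacity: 2000 GB = 16,000,000 Mb.
Recording time: 16,000,000 / 2.742 = 5,835,157 s ≈ 1,621 hours.

1621 hours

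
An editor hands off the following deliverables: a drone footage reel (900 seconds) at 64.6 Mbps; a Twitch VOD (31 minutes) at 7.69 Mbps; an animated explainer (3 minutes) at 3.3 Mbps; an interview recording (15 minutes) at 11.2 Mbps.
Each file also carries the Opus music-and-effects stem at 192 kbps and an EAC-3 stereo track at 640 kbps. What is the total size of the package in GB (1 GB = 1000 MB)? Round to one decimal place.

Audio total: 192 + 640 = 832 kbps = 0.832 Mbps.
drone footage reel: 65.432 Mbps × 900 s = 58888.8 Mb
Twitch VOD: 8.522 Mbps × 1860 s = 15850.9 Mb
animated explainer: 4.132 Mbps × 180 s = 743.8 Mb
interview recording: 12.032 Mbps × 900 s = 10828.8 Mb
Total: 86312.3 Mb = 10789.0 MB.
= 10.79 GB.

10.8 GB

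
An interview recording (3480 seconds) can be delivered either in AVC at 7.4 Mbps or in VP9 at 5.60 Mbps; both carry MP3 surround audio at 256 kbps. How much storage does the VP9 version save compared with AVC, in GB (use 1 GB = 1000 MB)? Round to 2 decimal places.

Audio: 256 kbps = 0.256 Mbps.
AVC: 7.656 Mbps × 3480 s = 26642.9 Mb = 3.330 GB.
VP9: 5.856 Mbps × 3480 s = 20378.9 Mb = 2.547 GB.
Saving: 3.330 − 2.547 = 0.783 GB.

0.78 GB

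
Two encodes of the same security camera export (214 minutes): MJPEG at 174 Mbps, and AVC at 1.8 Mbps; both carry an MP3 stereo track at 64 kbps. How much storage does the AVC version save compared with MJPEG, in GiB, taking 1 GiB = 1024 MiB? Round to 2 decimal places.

214 min = 12840 s
Audio: 64 kbps = 0.064 Mbps.
MJPEG: 174.064 Mbps × 12840 s = 2234981.8 Mb = 260.186 GiB.
AVC: 1.864 Mbps × 12840 s = 23933.8 Mb = 2.786 GiB.
Saving: 260.186 − 2.786 = 257.400 GiB.

257.40 GiB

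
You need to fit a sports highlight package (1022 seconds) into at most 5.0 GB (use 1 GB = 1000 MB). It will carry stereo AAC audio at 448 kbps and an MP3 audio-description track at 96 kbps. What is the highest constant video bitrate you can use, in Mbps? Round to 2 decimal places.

Budget: 5.0 GB = 40000.0 Mb.
Total bitrate budget: 40000.0 Mb / 1022 s = 39.139 Mbps.
Audio total: 448 + 96 = 544 kbps = 0.544 Mbps.
Video: 39.139 − 0.544 = 38.595 Mbps.

38.59 Mbps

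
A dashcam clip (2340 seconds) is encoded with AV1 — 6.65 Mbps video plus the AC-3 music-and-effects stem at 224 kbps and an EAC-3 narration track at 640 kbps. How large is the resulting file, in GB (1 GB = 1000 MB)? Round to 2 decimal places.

2.20 GB

Audio total: 224 + 640 = 864 kbps = 0.864 Mbps.
Total bitrate: 6.65 + 0.864 = 7.514 Mbps.
Stream data: 7.514 Mbps × 2340 s = 17582.8 Mb.
17,583 Mb ÷ 8 = 2,198 MB → 2.198 GB.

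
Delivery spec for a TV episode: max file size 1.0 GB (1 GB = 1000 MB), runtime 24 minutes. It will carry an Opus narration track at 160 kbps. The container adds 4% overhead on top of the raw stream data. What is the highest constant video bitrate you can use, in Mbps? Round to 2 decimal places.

Budget: 1.0 GB = 8000.0 Mb.
Stream payload after overhead: 8000.0 / 1.04 = 7692.3 Mb.
24 min = 1440 s
Total bitrate budget: 7692.3 Mb / 1440 s = 5.342 Mbps.
Audio: 160 kbps = 0.160 Mbps.
Video: 5.342 − 0.160 = 5.182 Mbps.

5.18 Mbps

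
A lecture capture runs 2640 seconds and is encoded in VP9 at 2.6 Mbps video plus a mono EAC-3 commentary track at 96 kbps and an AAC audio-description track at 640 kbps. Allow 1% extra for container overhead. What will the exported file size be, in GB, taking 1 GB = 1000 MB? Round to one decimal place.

Audio total: 96 + 640 = 736 kbps = 0.736 Mbps.
Total bitrate: 2.6 + 0.736 = 3.336 Mbps.
Stream data: 3.336 Mbps × 2640 s = 8807.0 Mb.
With 1% container overhead: ×1.01.
8,895 Mb ÷ 8 = 1,112 MB → 1.112 GB.

1.1 GB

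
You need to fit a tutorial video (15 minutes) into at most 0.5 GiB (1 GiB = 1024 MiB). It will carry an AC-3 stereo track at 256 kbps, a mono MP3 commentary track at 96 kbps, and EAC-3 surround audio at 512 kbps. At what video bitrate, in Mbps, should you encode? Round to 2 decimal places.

Budget: 0.5 GiB = 4295.0 Mb.
15 min = 900 s
Total bitrate budget: 4295.0 Mb / 900 s = 4.772 Mbps.
Audio total: 256 + 96 + 512 = 864 kbps = 0.864 Mbps.
Video: 4.772 − 0.864 = 3.908 Mbps.

3.91 Mbps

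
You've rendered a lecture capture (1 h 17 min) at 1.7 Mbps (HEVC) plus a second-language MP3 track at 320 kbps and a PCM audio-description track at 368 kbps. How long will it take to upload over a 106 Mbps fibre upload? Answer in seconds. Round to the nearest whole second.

1 h 17 min = 77 min = 4620 s
Audio total: 320 + 368 = 688 kbps = 0.688 Mbps.
Total bitrate: 2.388 Mbps.
File: 2.388 Mbps × 4620 s = 11032.6 Mb.
At 106 Mbps: 11032.6 / 106 = 104.1 s ≈ 104 seconds.

104 seconds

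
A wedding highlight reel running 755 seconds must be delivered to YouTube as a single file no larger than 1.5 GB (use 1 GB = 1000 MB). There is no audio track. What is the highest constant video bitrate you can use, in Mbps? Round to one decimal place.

15.9 Mbps

Budget: 1.5 GB = 12000.0 Mb.
Total bitrate budget: 12000.0 Mb / 755 s = 15.894 Mbps.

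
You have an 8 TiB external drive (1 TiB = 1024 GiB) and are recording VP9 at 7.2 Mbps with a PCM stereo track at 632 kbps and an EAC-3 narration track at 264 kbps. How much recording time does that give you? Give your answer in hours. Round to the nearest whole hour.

Audio total: 632 + 264 = 896 kbps = 0.896 Mbps.
Total bitrate: 7.2 + 0.896 = 8.096 Mbps.
Capacity: 8 TiB = 70,368,744 Mb.
Recording time: 70,368,744 / 8.096 = 8,691,792 s ≈ 2,414 hours.

2414 hours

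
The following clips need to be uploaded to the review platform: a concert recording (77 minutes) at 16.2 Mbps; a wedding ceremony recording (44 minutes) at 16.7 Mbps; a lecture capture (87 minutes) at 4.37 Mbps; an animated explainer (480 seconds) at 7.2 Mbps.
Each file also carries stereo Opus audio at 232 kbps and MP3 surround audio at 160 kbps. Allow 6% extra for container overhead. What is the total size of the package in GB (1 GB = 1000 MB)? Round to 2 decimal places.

Audio total: 232 + 160 = 392 kbps = 0.392 Mbps.
concert recording: 16.592 Mbps × 4620 s × 1.06 = 81254.3 Mb
wedding ceremony recording: 17.092 Mbps × 2640 s × 1.06 = 47830.3 Mb
lecture capture: 4.762 Mbps × 5220 s × 1.06 = 26349.1 Mb
animated explainer: 7.592 Mbps × 480 s × 1.06 = 3862.8 Mb
Total: 159296.5 Mb = 19912.1 MB.
= 19.91 GB.

19.91 GB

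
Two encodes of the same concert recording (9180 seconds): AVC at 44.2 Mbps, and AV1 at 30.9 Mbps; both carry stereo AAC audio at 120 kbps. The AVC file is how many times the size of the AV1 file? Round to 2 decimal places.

Audio: 120 kbps = 0.120 Mbps.
AVC: 44.320 Mbps × 9180 s = 406857.6 Mb = 47.364 GiB.
AV1: 31.020 Mbps × 9180 s = 284763.6 Mb = 33.151 GiB.
Ratio: 47.364 / 33.151 = 1.429.

1.43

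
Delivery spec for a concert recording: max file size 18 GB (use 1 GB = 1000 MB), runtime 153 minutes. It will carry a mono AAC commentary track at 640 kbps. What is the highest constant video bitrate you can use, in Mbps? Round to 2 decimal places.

Budget: 18 GB = 144000.0 Mb.
153 min = 9180 s
Total bitrate budget: 144000.0 Mb / 9180 s = 15.686 Mbps.
Audio: 640 kbps = 0.640 Mbps.
Video: 15.686 − 0.640 = 15.046 Mbps.

15.05 Mbps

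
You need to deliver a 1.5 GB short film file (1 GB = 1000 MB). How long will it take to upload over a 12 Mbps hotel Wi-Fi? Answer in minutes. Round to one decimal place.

File: 1.5 GB = 12000.0 Mb.
At 12 Mbps: 12000.0 / 12 = 1000.0 s ≈ 16.7 minutes.

16.7 minutes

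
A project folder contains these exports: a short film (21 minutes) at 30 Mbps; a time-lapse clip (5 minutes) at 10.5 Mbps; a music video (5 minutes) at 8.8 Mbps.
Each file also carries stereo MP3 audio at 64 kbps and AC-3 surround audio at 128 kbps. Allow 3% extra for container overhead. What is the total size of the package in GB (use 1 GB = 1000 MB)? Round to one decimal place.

5.7 GB

Audio total: 64 + 128 = 192 kbps = 0.192 Mbps.
short film: 30.192 Mbps × 1260 s × 1.03 = 39183.2 Mb
time-lapse clip: 10.692 Mbps × 300 s × 1.03 = 3303.8 Mb
music video: 8.992 Mbps × 300 s × 1.03 = 2778.5 Mb
Total: 45265.5 Mb = 5658.2 MB.
= 5.658 GB.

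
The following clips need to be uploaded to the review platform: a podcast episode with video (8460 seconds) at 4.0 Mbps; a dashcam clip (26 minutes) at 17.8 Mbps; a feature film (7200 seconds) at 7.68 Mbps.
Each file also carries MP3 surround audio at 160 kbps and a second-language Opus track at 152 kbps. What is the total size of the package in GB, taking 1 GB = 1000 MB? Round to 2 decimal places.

Audio total: 160 + 152 = 312 kbps = 0.312 Mbps.
podcast episode with video: 4.312 Mbps × 8460 s = 36479.5 Mb
dashcam clip: 18.112 Mbps × 1560 s = 28254.7 Mb
feature film: 7.992 Mbps × 7200 s = 57542.4 Mb
Total: 122276.6 Mb = 15284.6 MB.
= 15.28 GB.

15.28 GB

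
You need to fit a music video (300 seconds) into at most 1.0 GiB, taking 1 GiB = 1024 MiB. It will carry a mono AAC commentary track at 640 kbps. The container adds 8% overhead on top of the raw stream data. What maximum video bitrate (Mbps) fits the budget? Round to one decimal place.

25.9 Mbps

Budget: 1.0 GiB = 8589.9 Mb.
Stream payload after overhead: 8589.9 / 1.08 = 7953.6 Mb.
Total bitrate budget: 7953.6 Mb / 300 s = 26.512 Mbps.
Audio: 640 kbps = 0.640 Mbps.
Video: 26.512 − 0.640 = 25.872 Mbps.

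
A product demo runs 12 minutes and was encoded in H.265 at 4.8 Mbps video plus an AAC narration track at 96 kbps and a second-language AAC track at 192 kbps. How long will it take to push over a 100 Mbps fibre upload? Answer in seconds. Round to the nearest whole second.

37 seconds

12 min = 720 s
Audio total: 96 + 192 = 288 kbps = 0.288 Mbps.
Total bitrate: 5.088 Mbps.
File: 5.088 Mbps × 720 s = 3663.4 Mb.
At 100 Mbps: 3663.4 / 100 = 36.6 s ≈ 36.6 seconds.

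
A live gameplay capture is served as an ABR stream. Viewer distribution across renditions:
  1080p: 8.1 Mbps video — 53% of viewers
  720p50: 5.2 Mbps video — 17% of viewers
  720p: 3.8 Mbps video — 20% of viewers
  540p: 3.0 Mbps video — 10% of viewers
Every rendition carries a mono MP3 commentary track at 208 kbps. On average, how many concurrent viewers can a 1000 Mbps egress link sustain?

155

Audio: 208 kbps = 0.208 Mbps.
Average per-viewer bitrate: 0.53×8.308 + 0.17×5.408 + 0.20×4.008 + 0.10×3.208 = 6.445 Mbps.
1000 Mbps = 1,000 Mbps; 1,000 / 6.445 = 155.16 → 155.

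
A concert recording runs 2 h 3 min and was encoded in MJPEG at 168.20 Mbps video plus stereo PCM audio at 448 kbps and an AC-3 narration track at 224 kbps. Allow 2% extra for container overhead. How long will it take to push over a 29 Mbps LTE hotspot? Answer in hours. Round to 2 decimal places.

12.18 hours

2 h 3 min = 123 min = 7380 s
Audio total: 448 + 224 = 672 kbps = 0.672 Mbps.
Total bitrate: 168.872 Mbps.
File: 168.872 Mbps × 7380 s = 1246275.4 Mb.
With 2% container overhead: ×1.02. → 1271200.9 Mb.
At 29 Mbps: 1271200.9 / 29 = 43834.5 s ≈ 12.2 hours.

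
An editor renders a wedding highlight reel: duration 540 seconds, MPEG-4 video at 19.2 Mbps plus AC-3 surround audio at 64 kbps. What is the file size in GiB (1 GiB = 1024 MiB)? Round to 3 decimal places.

1.211 GiB

Audio: 64 kbps = 0.064 Mbps.
Total bitrate: 19.2 + 0.064 = 19.264 Mbps.
Stream data: 19.264 Mbps × 540 s = 10402.6 Mb.
10,403 Mb = 1,300,320,000 bytes ÷ 1,073,741,824 = 1.211 GiB.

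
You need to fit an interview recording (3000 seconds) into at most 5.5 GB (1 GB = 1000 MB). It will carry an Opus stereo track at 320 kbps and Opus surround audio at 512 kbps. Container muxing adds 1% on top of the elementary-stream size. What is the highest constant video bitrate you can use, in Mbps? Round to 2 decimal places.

13.69 Mbps

Budget: 5.5 GB = 44000.0 Mb.
Stream payload after overhead: 44000.0 / 1.01 = 43564.4 Mb.
Total bitrate budget: 43564.4 Mb / 3000 s = 14.521 Mbps.
Audio total: 320 + 512 = 832 kbps = 0.832 Mbps.
Video: 14.521 − 0.832 = 13.689 Mbps.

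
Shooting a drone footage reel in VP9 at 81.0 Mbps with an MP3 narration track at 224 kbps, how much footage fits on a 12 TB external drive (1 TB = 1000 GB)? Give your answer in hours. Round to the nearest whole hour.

Audio: 224 kbps = 0.224 Mbps.
Total bitrate: 81.0 + 0.224 = 81.224 Mbps.
Capacity: 12 TB = 96,000,000 Mb.
Recording time: 96,000,000 / 81.224 = 1,181,917 s ≈ 328 hours.

328 hours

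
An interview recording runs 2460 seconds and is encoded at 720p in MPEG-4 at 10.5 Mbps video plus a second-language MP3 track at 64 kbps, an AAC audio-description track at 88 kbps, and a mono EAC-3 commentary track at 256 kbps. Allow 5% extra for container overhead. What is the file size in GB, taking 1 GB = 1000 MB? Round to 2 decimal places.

Audio total: 64 + 88 + 256 = 408 kbps = 0.408 Mbps.
Total bitrate: 10.5 + 0.408 = 10.908 Mbps.
Stream data: 10.908 Mbps × 2460 s = 26833.7 Mb.
With 5% container overhead: ×1.05.
28,175 Mb ÷ 8 = 3,522 MB → 3.522 GB.

3.52 GB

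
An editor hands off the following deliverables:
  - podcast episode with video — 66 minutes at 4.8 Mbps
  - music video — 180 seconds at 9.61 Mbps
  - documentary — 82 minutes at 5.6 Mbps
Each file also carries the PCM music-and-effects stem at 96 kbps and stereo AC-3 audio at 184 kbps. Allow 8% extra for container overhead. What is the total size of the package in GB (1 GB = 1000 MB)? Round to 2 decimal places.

6.86 GB

Audio total: 96 + 184 = 280 kbps = 0.280 Mbps.
podcast episode with video: 5.080 Mbps × 3960 s × 1.08 = 21726.1 Mb
music video: 9.890 Mbps × 180 s × 1.08 = 1922.6 Mb
documentary: 5.880 Mbps × 4920 s × 1.08 = 31244.0 Mb
Total: 54892.7 Mb = 6861.6 MB.
= 6.862 GB.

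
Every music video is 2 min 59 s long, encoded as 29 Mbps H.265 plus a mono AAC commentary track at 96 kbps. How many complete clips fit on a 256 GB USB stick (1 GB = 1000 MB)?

2 min 59 s = 179 s
Audio: 96 kbps = 0.096 Mbps.
Total bitrate: 29.096 Mbps.
Per item: 29.096 Mbps × 179 s = 5,208 Mb = 651.0 MB.
Capacity: 256 GB = 2,048,000 Mb; 393.23 items → 393 complete.

393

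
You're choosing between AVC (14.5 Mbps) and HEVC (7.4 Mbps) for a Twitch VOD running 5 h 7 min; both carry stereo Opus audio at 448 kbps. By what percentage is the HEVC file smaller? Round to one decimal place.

47.5%

5 h 7 min = 307 min = 18420 s
Audio: 448 kbps = 0.448 Mbps.
AVC: 14.948 Mbps × 18420 s = 275342.2 Mb = 32.054 GiB.
HEVC: 7.848 Mbps × 18420 s = 144560.2 Mb = 16.829 GiB.
Reduction: (1 − 16.829/32.054) × 100 = 47.50%.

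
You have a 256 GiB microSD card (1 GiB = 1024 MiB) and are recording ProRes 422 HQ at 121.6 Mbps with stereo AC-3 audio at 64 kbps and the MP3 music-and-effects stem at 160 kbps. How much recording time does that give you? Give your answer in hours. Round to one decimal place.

5.0 hours

Audio total: 64 + 160 = 224 kbps = 0.224 Mbps.
Total bitrate: 121.6 + 0.224 = 121.824 Mbps.
Capacity: 256 GiB = 2,199,023 Mb.
Recording time: 2,199,023 / 121.824 = 18,051 s ≈ 5.01 hours.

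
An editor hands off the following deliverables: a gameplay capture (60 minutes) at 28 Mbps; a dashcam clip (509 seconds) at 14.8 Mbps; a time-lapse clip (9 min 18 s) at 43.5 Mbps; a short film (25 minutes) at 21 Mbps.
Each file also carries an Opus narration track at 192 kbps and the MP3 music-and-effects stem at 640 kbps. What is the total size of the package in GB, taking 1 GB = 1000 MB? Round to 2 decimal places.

Audio total: 192 + 640 = 832 kbps = 0.832 Mbps.
gameplay capture: 28.832 Mbps × 3600 s = 103795.2 Mb
dashcam clip: 15.632 Mbps × 509 s = 7956.7 Mb
time-lapse clip: 44.332 Mbps × 558 s = 24737.3 Mb
short film: 21.832 Mbps × 1500 s = 32748.0 Mb
Total: 169237.1 Mb = 21154.6 MB.
= 21.15 GB.

21.15 GB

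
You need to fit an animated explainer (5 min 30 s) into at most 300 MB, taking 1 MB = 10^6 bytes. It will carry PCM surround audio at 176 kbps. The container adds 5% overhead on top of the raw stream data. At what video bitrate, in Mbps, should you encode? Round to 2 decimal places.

Budget: 300 MB = 2400.0 Mb.
Stream payload after overhead: 2400.0 / 1.05 = 2285.7 Mb.
5 min 30 s = 330 s
Total bitrate budget: 2285.7 Mb / 330 s = 6.926 Mbps.
Audio: 176 kbps = 0.176 Mbps.
Video: 6.926 − 0.176 = 6.750 Mbps.

6.75 Mbps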